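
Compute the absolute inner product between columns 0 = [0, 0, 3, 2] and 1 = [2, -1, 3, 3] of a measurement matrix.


Inner product: 0*2 + 0*-1 + 3*3 + 2*3
Products: [0, 0, 9, 6]
Sum = 15.
|dot| = 15.

15


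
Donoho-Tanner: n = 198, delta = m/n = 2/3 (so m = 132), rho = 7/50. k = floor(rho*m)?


m = 2/3*198 = 132.
rho = 7/50.
rho*m = 7/50*132 = 18.48.
k = floor(18.48) = 18.

18


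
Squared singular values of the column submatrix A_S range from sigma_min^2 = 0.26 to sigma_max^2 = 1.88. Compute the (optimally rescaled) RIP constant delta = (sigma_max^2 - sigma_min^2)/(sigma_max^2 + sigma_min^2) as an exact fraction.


lambda_max - lambda_min = 1.88 - 0.26 = 1.62.
lambda_max + lambda_min = 1.88 + 0.26 = 2.14.
delta = 1.62/2.14 = 162/214 = 81/107.

81/107


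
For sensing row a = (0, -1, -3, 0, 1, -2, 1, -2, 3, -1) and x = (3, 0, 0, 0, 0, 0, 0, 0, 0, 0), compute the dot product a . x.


Non-zero terms: ['0*3']
Products: [0]
y = sum = 0.

0


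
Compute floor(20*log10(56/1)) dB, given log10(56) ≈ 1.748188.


||x||/||e|| = 56/1 = 56.
log10(56) ≈ 1.748188.
20*log10(||x||/||e||) ≈ 20*1.748188 = 34.96376.
floor(34.96376) = 34.

34


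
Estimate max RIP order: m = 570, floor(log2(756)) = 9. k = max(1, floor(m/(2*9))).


floor(log2(756)) = 9.
2*9 = 18.
m/(2*floor(log2(n))) = 570/18 ≈ 31.6667.
floor = 31.
k = max(1, 31) = 31.

31


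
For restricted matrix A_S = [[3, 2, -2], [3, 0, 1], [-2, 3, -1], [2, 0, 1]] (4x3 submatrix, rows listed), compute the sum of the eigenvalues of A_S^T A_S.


Sum of eigenvalues of A_S^T A_S = trace(A_S^T A_S) = sum of squared column norms of A_S.
A_S^T A_S diagonal: [26, 13, 7].
trace = 26 + 13 + 7 = 46.

46


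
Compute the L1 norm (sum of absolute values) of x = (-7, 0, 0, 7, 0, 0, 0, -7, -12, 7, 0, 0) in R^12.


Non-zero entries: [(0, -7), (3, 7), (7, -7), (8, -12), (9, 7)]
Absolute values: [7, 7, 7, 12, 7]
||x||_1 = sum = 40.

40


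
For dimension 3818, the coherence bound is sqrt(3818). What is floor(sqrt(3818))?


61^2 = 3721 <= 3818 < 3844 = 62^2, so 61 <= sqrt(3818) < 62.
floor(sqrt(3818)) = 61.

61


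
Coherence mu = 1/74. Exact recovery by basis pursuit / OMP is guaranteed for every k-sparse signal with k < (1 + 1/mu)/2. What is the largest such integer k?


1/mu = 74.
1 + 1/mu = 75.
(1 + 1/mu)/2 = 37.5 is not an integer, so k_max = floor(37.5) = 37.

37


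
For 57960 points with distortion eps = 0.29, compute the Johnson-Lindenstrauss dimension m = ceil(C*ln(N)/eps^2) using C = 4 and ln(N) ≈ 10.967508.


ln(57960) ≈ 10.967508.
eps^2 = 0.29^2 = 0.0841.
C*ln(N)/eps^2 ≈ 4*10.967508/0.0841 ≈ 521.6413.
m = ceil(521.6413) = 522.

522


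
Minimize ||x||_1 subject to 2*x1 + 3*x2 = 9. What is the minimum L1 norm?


Axis intercepts:
  x1 = 9/2, x2 = 0: L1 = 9/2
  x1 = 0, x2 = 3: L1 = 3
x* = (0, 3)
||x*||_1 = 3.

3


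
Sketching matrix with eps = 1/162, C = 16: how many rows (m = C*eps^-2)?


1/eps = 162.
(1/eps)^2 = 26244.
m = 16*26244 = 419904.

419904


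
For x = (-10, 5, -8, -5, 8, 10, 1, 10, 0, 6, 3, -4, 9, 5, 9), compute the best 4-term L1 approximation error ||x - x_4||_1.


Sorted |x_i| descending: [10, 10, 10, 9, 9, 8, 8, 6, 5, 5, 5, 4, 3, 1, 0]
Keep top 4: [10, 10, 10, 9]
Tail entries: [9, 8, 8, 6, 5, 5, 5, 4, 3, 1, 0]
L1 error = sum of tail = 54.

54


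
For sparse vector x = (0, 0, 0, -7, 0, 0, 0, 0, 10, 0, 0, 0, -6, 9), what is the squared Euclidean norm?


Non-zero entries: [(3, -7), (8, 10), (12, -6), (13, 9)]
Squares: [49, 100, 36, 81]
||x||_2^2 = sum = 266.

266


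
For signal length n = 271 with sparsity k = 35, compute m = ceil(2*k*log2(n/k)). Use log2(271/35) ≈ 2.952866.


log2(n/k) = log2(271/35) ≈ 2.952866.
2*k*log2(n/k) ≈ 2*35*2.952866 = 206.70062.
m = ceil(206.70062) = 207.

207


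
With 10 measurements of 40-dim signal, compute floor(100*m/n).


100*m/n = 100*10/40 ≈ 25.0.
floor = 25.

25


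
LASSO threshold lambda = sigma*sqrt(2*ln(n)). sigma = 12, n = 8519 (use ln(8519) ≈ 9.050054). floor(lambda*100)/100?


ln(8519) ≈ 9.050054.
2*ln(n) ≈ 18.100108.
sqrt(2*ln(n)) ≈ sqrt(18.100108) ≈ 4.254422.
lambda ≈ 12*4.254422 = 51.053064.
floor(lambda*100)/100 = 51.05.

51.05


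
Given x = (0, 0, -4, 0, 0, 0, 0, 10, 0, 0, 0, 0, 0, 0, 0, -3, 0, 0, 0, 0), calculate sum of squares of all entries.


Non-zero entries: [(2, -4), (7, 10), (15, -3)]
Squares: [16, 100, 9]
||x||_2^2 = sum = 125.

125


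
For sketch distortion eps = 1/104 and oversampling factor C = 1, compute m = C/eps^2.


1/eps = 104.
(1/eps)^2 = 10816.
m = 1*10816 = 10816.

10816


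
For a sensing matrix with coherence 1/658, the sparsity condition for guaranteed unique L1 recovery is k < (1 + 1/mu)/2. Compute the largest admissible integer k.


1/mu = 658.
1 + 1/mu = 659.
(1 + 1/mu)/2 = 329.5 is not an integer, so k_max = floor(329.5) = 329.

329


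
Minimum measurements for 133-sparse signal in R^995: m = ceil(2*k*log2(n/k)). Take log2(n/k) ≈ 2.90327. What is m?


log2(n/k) = log2(995/133) ≈ 2.90327.
2*k*log2(n/k) ≈ 2*133*2.90327 = 772.26982.
m = ceil(772.26982) = 773.

773


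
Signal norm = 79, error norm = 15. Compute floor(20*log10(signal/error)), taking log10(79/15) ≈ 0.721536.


||x||/||e|| = 79/15.
log10(79/15) ≈ 0.721536.
20*log10(||x||/||e||) ≈ 20*0.721536 = 14.43072.
floor(14.43072) = 14.

14


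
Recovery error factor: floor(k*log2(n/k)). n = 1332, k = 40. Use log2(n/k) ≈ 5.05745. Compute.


log2(n/k) = log2(1332/40) ≈ 5.05745.
k*log2(n/k) ≈ 40*5.05745 = 202.298.
floor(202.298) = 202.

202


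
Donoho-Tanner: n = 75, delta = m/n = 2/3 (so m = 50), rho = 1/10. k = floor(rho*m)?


m = 2/3*75 = 50.
rho = 1/10.
rho*m = 1/10*50 = 5.
k = floor(5) = 5.

5


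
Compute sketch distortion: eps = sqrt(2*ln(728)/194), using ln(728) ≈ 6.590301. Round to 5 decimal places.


ln(728) ≈ 6.590301.
2*ln(N)/m ≈ 2*6.590301/194 ≈ 0.06794125.
eps = sqrt(0.06794125) ≈ 0.2606554 ≈ 0.26066.

0.26066


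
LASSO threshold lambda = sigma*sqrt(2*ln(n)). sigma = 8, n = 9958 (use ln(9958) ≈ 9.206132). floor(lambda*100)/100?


ln(9958) ≈ 9.206132.
2*ln(n) ≈ 18.412264.
sqrt(2*ln(n)) ≈ sqrt(18.412264) ≈ 4.290951.
lambda ≈ 8*4.290951 = 34.327608.
floor(lambda*100)/100 = 34.32.

34.32


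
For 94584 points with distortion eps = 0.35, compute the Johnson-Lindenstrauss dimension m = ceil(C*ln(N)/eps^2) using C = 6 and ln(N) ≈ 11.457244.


ln(94584) ≈ 11.457244.
eps^2 = 0.35^2 = 0.1225.
C*ln(N)/eps^2 ≈ 6*11.457244/0.1225 ≈ 561.1711.
m = ceil(561.1711) = 562.

562


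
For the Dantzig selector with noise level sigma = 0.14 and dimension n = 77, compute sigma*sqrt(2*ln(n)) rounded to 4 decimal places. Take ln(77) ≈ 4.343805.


ln(77) ≈ 4.343805.
2*ln(n) ≈ 8.68761.
sqrt(2*ln(n)) ≈ sqrt(8.68761) ≈ 2.947475.
threshold ≈ 0.14*2.947475 = 0.4126465 ≈ 0.4126.

0.4126


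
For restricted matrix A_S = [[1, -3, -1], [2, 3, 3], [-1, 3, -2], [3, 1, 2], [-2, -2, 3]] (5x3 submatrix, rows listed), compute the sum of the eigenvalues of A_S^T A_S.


Sum of eigenvalues of A_S^T A_S = trace(A_S^T A_S) = sum of squared column norms of A_S.
A_S^T A_S diagonal: [19, 32, 27].
trace = 19 + 32 + 27 = 78.

78


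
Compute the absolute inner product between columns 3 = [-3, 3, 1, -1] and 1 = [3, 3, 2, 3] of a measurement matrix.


Inner product: -3*3 + 3*3 + 1*2 + -1*3
Products: [-9, 9, 2, -3]
Sum = -1.
|dot| = 1.

1


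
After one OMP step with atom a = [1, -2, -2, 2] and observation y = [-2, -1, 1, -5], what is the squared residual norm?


a^T a = 13.
a^T y = -12.
coeff = -12/13 = -12/13.
||r||^2 = 259/13.

259/13


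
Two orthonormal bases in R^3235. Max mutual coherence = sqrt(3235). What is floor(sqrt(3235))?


56^2 = 3136 <= 3235 < 3249 = 57^2, so 56 <= sqrt(3235) < 57.
floor(sqrt(3235)) = 56.

56


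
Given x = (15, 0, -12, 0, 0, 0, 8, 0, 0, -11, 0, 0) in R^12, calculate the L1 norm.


Non-zero entries: [(0, 15), (2, -12), (6, 8), (9, -11)]
Absolute values: [15, 12, 8, 11]
||x||_1 = sum = 46.

46


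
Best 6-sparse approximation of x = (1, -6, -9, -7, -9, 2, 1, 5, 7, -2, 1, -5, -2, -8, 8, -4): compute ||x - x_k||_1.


Sorted |x_i| descending: [9, 9, 8, 8, 7, 7, 6, 5, 5, 4, 2, 2, 2, 1, 1, 1]
Keep top 6: [9, 9, 8, 8, 7, 7]
Tail entries: [6, 5, 5, 4, 2, 2, 2, 1, 1, 1]
L1 error = sum of tail = 29.

29


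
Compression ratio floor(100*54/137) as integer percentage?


100*m/n = 100*54/137 ≈ 39.4161.
floor = 39.

39


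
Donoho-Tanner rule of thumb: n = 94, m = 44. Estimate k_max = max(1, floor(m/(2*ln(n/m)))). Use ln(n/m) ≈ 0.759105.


n/m = 94/44 = 47/22.
ln(n/m) ≈ 0.759105.
2*ln(n/m) ≈ 1.51821.
m/(2*ln(n/m)) ≈ 44/1.51821 ≈ 28.9815.
floor = 28.
k_max = max(1, 28) = 28.

28


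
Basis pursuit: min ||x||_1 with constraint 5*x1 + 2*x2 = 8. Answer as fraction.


Axis intercepts:
  x1 = 8/5, x2 = 0: L1 = 8/5
  x1 = 0, x2 = 4: L1 = 4
x* = (8/5, 0)
||x*||_1 = 8/5.

8/5


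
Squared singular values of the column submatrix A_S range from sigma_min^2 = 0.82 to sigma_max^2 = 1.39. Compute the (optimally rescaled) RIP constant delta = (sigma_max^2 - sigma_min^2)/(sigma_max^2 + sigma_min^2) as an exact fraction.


lambda_max - lambda_min = 1.39 - 0.82 = 0.57.
lambda_max + lambda_min = 1.39 + 0.82 = 2.21.
delta = 0.57/2.21 = 57/221.

57/221


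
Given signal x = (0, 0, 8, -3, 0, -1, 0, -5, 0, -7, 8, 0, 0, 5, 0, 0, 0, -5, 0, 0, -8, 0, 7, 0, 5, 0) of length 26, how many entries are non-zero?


Non-zero positions: [2, 3, 5, 7, 9, 10, 13, 17, 20, 22, 24].
Sparsity = 11.

11


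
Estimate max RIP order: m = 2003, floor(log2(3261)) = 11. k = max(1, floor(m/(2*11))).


floor(log2(3261)) = 11.
2*11 = 22.
m/(2*floor(log2(n))) = 2003/22 ≈ 91.0455.
floor = 91.
k = max(1, 91) = 91.

91


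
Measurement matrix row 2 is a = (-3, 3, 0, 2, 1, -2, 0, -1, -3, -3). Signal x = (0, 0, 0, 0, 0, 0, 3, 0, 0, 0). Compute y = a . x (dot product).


Non-zero terms: ['0*3']
Products: [0]
y = sum = 0.

0


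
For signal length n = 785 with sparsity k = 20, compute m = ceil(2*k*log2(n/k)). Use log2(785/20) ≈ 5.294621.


log2(n/k) = log2(785/20) ≈ 5.294621.
2*k*log2(n/k) ≈ 2*20*5.294621 = 211.78484.
m = ceil(211.78484) = 212.

212


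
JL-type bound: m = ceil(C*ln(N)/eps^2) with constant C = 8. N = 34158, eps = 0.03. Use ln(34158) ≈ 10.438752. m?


ln(34158) ≈ 10.438752.
eps^2 = 0.03^2 = 0.0009.
C*ln(N)/eps^2 ≈ 8*10.438752/0.0009 ≈ 92788.9067.
m = ceil(92788.9067) = 92789.

92789


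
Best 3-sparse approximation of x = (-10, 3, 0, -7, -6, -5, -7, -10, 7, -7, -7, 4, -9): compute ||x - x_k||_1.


Sorted |x_i| descending: [10, 10, 9, 7, 7, 7, 7, 7, 6, 5, 4, 3, 0]
Keep top 3: [10, 10, 9]
Tail entries: [7, 7, 7, 7, 7, 6, 5, 4, 3, 0]
L1 error = sum of tail = 53.

53


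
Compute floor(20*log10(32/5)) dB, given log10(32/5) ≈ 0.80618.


||x||/||e|| = 32/5.
log10(32/5) ≈ 0.80618.
20*log10(||x||/||e||) ≈ 20*0.80618 = 16.1236.
floor(16.1236) = 16.

16


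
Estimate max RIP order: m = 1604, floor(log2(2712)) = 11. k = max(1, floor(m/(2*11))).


floor(log2(2712)) = 11.
2*11 = 22.
m/(2*floor(log2(n))) = 1604/22 ≈ 72.9091.
floor = 72.
k = max(1, 72) = 72.

72


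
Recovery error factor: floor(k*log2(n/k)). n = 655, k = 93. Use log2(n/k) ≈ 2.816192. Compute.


log2(n/k) = log2(655/93) ≈ 2.816192.
k*log2(n/k) ≈ 93*2.816192 = 261.905856.
floor(261.905856) = 261.

261


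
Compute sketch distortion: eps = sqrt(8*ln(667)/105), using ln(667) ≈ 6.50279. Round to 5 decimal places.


ln(667) ≈ 6.50279.
8*ln(N)/m ≈ 8*6.50279/105 ≈ 0.49545067.
eps = sqrt(0.49545067) ≈ 0.7038826 ≈ 0.70388.

0.70388


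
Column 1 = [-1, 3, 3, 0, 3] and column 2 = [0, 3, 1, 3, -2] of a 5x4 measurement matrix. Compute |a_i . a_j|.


Inner product: -1*0 + 3*3 + 3*1 + 0*3 + 3*-2
Products: [0, 9, 3, 0, -6]
Sum = 6.
|dot| = 6.

6


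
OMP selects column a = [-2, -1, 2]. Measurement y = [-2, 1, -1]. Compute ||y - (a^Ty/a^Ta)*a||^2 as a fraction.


a^T a = 9.
a^T y = 1.
coeff = 1/9 = 1/9.
||r||^2 = 53/9.

53/9


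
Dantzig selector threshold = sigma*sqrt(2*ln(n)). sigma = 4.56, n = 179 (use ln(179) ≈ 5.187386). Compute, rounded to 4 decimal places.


ln(179) ≈ 5.187386.
2*ln(n) ≈ 10.374772.
sqrt(2*ln(n)) ≈ sqrt(10.374772) ≈ 3.220989.
threshold ≈ 4.56*3.220989 = 14.68770984 ≈ 14.6877.

14.6877


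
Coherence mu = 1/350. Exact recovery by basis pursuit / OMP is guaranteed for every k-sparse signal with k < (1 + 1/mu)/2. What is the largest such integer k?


1/mu = 350.
1 + 1/mu = 351.
(1 + 1/mu)/2 = 175.5 is not an integer, so k_max = floor(175.5) = 175.

175


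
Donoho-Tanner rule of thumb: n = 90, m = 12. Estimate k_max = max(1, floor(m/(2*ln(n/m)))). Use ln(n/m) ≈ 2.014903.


n/m = 90/12 = 15/2.
ln(n/m) ≈ 2.014903.
2*ln(n/m) ≈ 4.029806.
m/(2*ln(n/m)) ≈ 12/4.029806 ≈ 2.9778.
floor = 2.
k_max = max(1, 2) = 2.

2


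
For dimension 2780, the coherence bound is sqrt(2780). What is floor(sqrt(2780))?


52^2 = 2704 <= 2780 < 2809 = 53^2, so 52 <= sqrt(2780) < 53.
floor(sqrt(2780)) = 52.

52


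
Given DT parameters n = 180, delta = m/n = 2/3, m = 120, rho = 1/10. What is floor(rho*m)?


m = 2/3*180 = 120.
rho = 1/10.
rho*m = 1/10*120 = 12.
k = floor(12) = 12.

12


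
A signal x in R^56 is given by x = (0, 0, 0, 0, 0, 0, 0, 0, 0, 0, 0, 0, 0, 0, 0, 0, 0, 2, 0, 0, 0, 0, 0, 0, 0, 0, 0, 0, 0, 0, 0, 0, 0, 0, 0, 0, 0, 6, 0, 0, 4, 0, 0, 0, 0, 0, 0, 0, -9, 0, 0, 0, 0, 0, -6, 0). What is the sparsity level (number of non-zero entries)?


Non-zero positions: [17, 37, 40, 48, 54].
Sparsity = 5.

5


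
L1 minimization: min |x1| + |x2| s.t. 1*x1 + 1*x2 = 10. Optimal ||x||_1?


Axis intercepts:
  x1 = 10, x2 = 0: L1 = 10
  x1 = 0, x2 = 10: L1 = 10
x* = (10, 0)
||x*||_1 = 10.

10


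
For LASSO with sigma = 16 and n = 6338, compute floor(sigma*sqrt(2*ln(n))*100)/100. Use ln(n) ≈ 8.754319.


ln(6338) ≈ 8.754319.
2*ln(n) ≈ 17.508638.
sqrt(2*ln(n)) ≈ sqrt(17.508638) ≈ 4.184332.
lambda ≈ 16*4.184332 = 66.949312.
floor(lambda*100)/100 = 66.94.

66.94


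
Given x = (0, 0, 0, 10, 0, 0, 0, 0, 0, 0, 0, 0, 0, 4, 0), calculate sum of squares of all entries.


Non-zero entries: [(3, 10), (13, 4)]
Squares: [100, 16]
||x||_2^2 = sum = 116.

116


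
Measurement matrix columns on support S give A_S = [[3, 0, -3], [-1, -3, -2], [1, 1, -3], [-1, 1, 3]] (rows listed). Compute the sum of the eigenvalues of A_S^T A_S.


Sum of eigenvalues of A_S^T A_S = trace(A_S^T A_S) = sum of squared column norms of A_S.
A_S^T A_S diagonal: [12, 11, 31].
trace = 12 + 11 + 31 = 54.

54


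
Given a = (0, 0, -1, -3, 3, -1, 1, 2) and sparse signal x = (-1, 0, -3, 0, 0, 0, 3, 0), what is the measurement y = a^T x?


Non-zero terms: ['0*-1', '-1*-3', '1*3']
Products: [0, 3, 3]
y = sum = 6.

6


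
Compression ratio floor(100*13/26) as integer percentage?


100*m/n = 100*13/26 ≈ 50.0.
floor = 50.

50


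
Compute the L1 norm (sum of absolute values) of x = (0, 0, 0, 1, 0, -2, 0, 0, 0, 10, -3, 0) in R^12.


Non-zero entries: [(3, 1), (5, -2), (9, 10), (10, -3)]
Absolute values: [1, 2, 10, 3]
||x||_1 = sum = 16.

16


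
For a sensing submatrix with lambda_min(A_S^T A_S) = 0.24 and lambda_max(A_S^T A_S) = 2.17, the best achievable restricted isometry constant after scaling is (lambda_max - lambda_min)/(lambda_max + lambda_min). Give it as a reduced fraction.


lambda_max - lambda_min = 2.17 - 0.24 = 1.93.
lambda_max + lambda_min = 2.17 + 0.24 = 2.41.
delta = 1.93/2.41 = 193/241.

193/241


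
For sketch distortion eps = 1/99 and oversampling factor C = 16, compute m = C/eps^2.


1/eps = 99.
(1/eps)^2 = 9801.
m = 16*9801 = 156816.

156816


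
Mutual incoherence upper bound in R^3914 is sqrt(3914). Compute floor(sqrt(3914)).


62^2 = 3844 <= 3914 < 3969 = 63^2, so 62 <= sqrt(3914) < 63.
floor(sqrt(3914)) = 62.

62


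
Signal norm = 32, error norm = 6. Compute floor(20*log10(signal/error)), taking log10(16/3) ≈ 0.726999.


||x||/||e|| = 32/6 = 16/3.
log10(16/3) ≈ 0.726999.
20*log10(||x||/||e||) ≈ 20*0.726999 = 14.53998.
floor(14.53998) = 14.

14


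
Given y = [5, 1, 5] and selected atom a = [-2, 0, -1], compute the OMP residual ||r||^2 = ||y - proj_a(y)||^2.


a^T a = 5.
a^T y = -15.
coeff = -15/5 = -3.
||r||^2 = 6.

6


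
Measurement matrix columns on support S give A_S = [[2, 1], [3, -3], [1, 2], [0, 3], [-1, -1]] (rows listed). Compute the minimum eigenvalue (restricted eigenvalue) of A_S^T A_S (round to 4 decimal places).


A_S^T A_S = [[15, -4], [-4, 24]].
trace = 39.
det = 344.
disc = trace^2 - 4*det = 1521 - 4*344 = 145.
sqrt(145) ≈ 12.041595.
lam_min = (39 - sqrt(145))/2 ≈ (39 - 12.041595)/2 = 13.4792025 ≈ 13.4792.

13.4792


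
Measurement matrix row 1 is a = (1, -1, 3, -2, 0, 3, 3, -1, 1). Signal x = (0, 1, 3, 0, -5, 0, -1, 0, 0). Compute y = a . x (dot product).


Non-zero terms: ['-1*1', '3*3', '0*-5', '3*-1']
Products: [-1, 9, 0, -3]
y = sum = 5.

5


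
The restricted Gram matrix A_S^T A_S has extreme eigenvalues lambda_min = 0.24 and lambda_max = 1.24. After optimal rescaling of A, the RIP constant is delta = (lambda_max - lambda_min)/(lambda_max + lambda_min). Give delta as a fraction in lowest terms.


lambda_max - lambda_min = 1.24 - 0.24 = 1.00.
lambda_max + lambda_min = 1.24 + 0.24 = 1.48.
delta = 1.00/1.48 = 100/148 = 25/37.

25/37


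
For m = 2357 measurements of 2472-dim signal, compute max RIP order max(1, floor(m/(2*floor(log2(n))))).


floor(log2(2472)) = 11.
2*11 = 22.
m/(2*floor(log2(n))) = 2357/22 ≈ 107.1364.
floor = 107.
k = max(1, 107) = 107.

107


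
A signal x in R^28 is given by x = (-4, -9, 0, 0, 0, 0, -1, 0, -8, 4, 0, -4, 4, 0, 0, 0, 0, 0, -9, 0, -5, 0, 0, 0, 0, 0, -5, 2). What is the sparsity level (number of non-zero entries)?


Non-zero positions: [0, 1, 6, 8, 9, 11, 12, 18, 20, 26, 27].
Sparsity = 11.

11


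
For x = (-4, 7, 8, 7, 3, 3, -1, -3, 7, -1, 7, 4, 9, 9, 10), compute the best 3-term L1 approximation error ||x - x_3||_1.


Sorted |x_i| descending: [10, 9, 9, 8, 7, 7, 7, 7, 4, 4, 3, 3, 3, 1, 1]
Keep top 3: [10, 9, 9]
Tail entries: [8, 7, 7, 7, 7, 4, 4, 3, 3, 3, 1, 1]
L1 error = sum of tail = 55.

55


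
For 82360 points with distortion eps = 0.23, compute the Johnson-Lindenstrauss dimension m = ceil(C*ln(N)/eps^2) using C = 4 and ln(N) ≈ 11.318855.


ln(82360) ≈ 11.318855.
eps^2 = 0.23^2 = 0.0529.
C*ln(N)/eps^2 ≈ 4*11.318855/0.0529 ≈ 855.8681.
m = ceil(855.8681) = 856.

856


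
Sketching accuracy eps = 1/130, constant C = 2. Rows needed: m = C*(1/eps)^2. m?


1/eps = 130.
(1/eps)^2 = 16900.
m = 2*16900 = 33800.

33800


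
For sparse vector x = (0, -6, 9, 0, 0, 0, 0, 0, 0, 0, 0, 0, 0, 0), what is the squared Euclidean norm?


Non-zero entries: [(1, -6), (2, 9)]
Squares: [36, 81]
||x||_2^2 = sum = 117.

117


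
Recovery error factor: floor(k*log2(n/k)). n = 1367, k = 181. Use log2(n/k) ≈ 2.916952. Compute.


log2(n/k) = log2(1367/181) ≈ 2.916952.
k*log2(n/k) ≈ 181*2.916952 = 527.968312.
floor(527.968312) = 527.

527


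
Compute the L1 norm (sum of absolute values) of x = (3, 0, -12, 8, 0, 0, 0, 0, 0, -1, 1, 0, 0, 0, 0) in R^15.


Non-zero entries: [(0, 3), (2, -12), (3, 8), (9, -1), (10, 1)]
Absolute values: [3, 12, 8, 1, 1]
||x||_1 = sum = 25.

25


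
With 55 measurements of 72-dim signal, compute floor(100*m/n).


100*m/n = 100*55/72 ≈ 76.3889.
floor = 76.

76


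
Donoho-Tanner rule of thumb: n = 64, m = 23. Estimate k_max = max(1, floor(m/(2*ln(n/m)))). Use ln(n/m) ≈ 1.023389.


n/m = 64/23.
ln(n/m) ≈ 1.023389.
2*ln(n/m) ≈ 2.046778.
m/(2*ln(n/m)) ≈ 23/2.046778 ≈ 11.2372.
floor = 11.
k_max = max(1, 11) = 11.

11


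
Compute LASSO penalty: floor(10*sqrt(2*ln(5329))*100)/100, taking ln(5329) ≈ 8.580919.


ln(5329) ≈ 8.580919.
2*ln(n) ≈ 17.161838.
sqrt(2*ln(n)) ≈ sqrt(17.161838) ≈ 4.142685.
lambda ≈ 10*4.142685 = 41.42685.
floor(lambda*100)/100 = 41.42.

41.42


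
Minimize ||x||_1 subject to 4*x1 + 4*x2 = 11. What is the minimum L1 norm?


Axis intercepts:
  x1 = 11/4, x2 = 0: L1 = 11/4
  x1 = 0, x2 = 11/4: L1 = 11/4
x* = (11/4, 0)
||x*||_1 = 11/4.

11/4


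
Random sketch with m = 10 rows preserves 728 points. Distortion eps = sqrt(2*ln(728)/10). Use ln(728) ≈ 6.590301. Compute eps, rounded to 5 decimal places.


ln(728) ≈ 6.590301.
2*ln(N)/m ≈ 2*6.590301/10 ≈ 1.3180602.
eps = sqrt(1.3180602) ≈ 1.148068 ≈ 1.14807.

1.14807


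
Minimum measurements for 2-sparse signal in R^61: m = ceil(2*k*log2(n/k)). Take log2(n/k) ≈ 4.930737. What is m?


log2(n/k) = log2(61/2) ≈ 4.930737.
2*k*log2(n/k) ≈ 2*2*4.930737 = 19.722948.
m = ceil(19.722948) = 20.

20


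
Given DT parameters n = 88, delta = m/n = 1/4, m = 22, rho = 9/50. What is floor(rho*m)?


m = 1/4*88 = 22.
rho = 9/50.
rho*m = 9/50*22 = 3.96.
k = floor(3.96) = 3.

3


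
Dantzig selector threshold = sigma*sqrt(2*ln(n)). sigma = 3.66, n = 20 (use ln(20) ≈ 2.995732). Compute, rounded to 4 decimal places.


ln(20) ≈ 2.995732.
2*ln(n) ≈ 5.991464.
sqrt(2*ln(n)) ≈ sqrt(5.991464) ≈ 2.447747.
threshold ≈ 3.66*2.447747 = 8.95875402 ≈ 8.9588.

8.9588


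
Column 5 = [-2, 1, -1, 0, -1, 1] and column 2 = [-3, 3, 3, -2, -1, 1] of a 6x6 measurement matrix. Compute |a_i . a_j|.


Inner product: -2*-3 + 1*3 + -1*3 + 0*-2 + -1*-1 + 1*1
Products: [6, 3, -3, 0, 1, 1]
Sum = 8.
|dot| = 8.

8


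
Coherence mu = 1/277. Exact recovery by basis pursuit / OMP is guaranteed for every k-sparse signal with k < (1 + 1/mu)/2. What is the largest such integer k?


1/mu = 277.
1 + 1/mu = 278.
(1 + 1/mu)/2 = 139 is an integer and the inequality is strict, so k_max = 139 - 1 = 138.

138


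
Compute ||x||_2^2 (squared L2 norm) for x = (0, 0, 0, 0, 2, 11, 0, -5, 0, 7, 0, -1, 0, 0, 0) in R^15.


Non-zero entries: [(4, 2), (5, 11), (7, -5), (9, 7), (11, -1)]
Squares: [4, 121, 25, 49, 1]
||x||_2^2 = sum = 200.

200


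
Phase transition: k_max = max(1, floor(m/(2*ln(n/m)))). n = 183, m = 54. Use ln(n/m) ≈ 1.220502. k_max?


n/m = 183/54 = 61/18.
ln(n/m) ≈ 1.220502.
2*ln(n/m) ≈ 2.441004.
m/(2*ln(n/m)) ≈ 54/2.441004 ≈ 22.122.
floor = 22.
k_max = max(1, 22) = 22.

22


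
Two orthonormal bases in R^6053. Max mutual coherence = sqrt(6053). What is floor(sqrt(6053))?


77^2 = 5929 <= 6053 < 6084 = 78^2, so 77 <= sqrt(6053) < 78.
floor(sqrt(6053)) = 77.

77


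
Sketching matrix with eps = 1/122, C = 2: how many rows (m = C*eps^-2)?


1/eps = 122.
(1/eps)^2 = 14884.
m = 2*14884 = 29768.

29768


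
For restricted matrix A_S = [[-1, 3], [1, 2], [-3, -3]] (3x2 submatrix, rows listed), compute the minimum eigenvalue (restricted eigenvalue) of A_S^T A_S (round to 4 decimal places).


A_S^T A_S = [[11, 8], [8, 22]].
trace = 33.
det = 178.
disc = trace^2 - 4*det = 1089 - 4*178 = 377.
sqrt(377) ≈ 19.416488.
lam_min = (33 - sqrt(377))/2 ≈ (33 - 19.416488)/2 = 6.791756 ≈ 6.7918.

6.7918


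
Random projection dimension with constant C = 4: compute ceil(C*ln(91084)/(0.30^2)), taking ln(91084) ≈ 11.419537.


ln(91084) ≈ 11.419537.
eps^2 = 0.30^2 = 0.09.
C*ln(N)/eps^2 ≈ 4*11.419537/0.09 ≈ 507.535.
m = ceil(507.535) = 508.

508


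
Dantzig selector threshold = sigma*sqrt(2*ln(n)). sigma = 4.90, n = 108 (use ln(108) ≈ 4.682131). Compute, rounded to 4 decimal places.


ln(108) ≈ 4.682131.
2*ln(n) ≈ 9.364262.
sqrt(2*ln(n)) ≈ sqrt(9.364262) ≈ 3.060108.
threshold ≈ 4.90*3.060108 = 14.9945292 ≈ 14.9945.

14.9945


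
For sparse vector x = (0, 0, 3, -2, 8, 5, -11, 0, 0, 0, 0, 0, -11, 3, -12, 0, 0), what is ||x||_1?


Non-zero entries: [(2, 3), (3, -2), (4, 8), (5, 5), (6, -11), (12, -11), (13, 3), (14, -12)]
Absolute values: [3, 2, 8, 5, 11, 11, 3, 12]
||x||_1 = sum = 55.

55


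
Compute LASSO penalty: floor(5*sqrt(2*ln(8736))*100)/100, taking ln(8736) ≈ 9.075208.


ln(8736) ≈ 9.075208.
2*ln(n) ≈ 18.150416.
sqrt(2*ln(n)) ≈ sqrt(18.150416) ≈ 4.260331.
lambda ≈ 5*4.260331 = 21.301655.
floor(lambda*100)/100 = 21.30.

21.30


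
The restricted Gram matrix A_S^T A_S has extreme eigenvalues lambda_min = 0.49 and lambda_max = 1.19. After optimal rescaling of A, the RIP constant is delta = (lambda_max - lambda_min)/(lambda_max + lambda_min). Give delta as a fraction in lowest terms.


lambda_max - lambda_min = 1.19 - 0.49 = 0.70.
lambda_max + lambda_min = 1.19 + 0.49 = 1.68.
delta = 0.70/1.68 = 70/168 = 5/12.

5/12


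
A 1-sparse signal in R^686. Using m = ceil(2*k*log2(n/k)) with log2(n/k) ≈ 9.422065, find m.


log2(n/k) = log2(686/1) ≈ 9.422065.
2*k*log2(n/k) ≈ 2*1*9.422065 = 18.84413.
m = ceil(18.84413) = 19.

19


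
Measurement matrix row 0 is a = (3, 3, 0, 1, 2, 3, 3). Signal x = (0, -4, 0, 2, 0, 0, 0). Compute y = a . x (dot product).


Non-zero terms: ['3*-4', '1*2']
Products: [-12, 2]
y = sum = -10.

-10


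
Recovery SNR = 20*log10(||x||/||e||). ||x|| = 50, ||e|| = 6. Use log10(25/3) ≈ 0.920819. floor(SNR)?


||x||/||e|| = 50/6 = 25/3.
log10(25/3) ≈ 0.920819.
20*log10(||x||/||e||) ≈ 20*0.920819 = 18.41638.
floor(18.41638) = 18.

18


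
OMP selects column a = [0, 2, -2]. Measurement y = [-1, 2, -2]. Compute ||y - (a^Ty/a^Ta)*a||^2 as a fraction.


a^T a = 8.
a^T y = 8.
coeff = 8/8 = 1.
||r||^2 = 1.

1


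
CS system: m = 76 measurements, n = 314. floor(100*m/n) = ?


100*m/n = 100*76/314 ≈ 24.2038.
floor = 24.

24


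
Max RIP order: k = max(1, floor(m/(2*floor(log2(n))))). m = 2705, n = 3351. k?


floor(log2(3351)) = 11.
2*11 = 22.
m/(2*floor(log2(n))) = 2705/22 ≈ 122.9545.
floor = 122.
k = max(1, 122) = 122.

122


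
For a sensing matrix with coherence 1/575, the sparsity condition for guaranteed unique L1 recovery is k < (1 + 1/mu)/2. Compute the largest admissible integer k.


1/mu = 575.
1 + 1/mu = 576.
(1 + 1/mu)/2 = 288 is an integer and the inequality is strict, so k_max = 288 - 1 = 287.

287


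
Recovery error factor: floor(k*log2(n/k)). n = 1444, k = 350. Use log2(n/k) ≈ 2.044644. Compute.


log2(n/k) = log2(1444/350) ≈ 2.044644.
k*log2(n/k) ≈ 350*2.044644 = 715.6254.
floor(715.6254) = 715.

715


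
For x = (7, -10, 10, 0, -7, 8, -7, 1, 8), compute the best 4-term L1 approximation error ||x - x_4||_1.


Sorted |x_i| descending: [10, 10, 8, 8, 7, 7, 7, 1, 0]
Keep top 4: [10, 10, 8, 8]
Tail entries: [7, 7, 7, 1, 0]
L1 error = sum of tail = 22.

22


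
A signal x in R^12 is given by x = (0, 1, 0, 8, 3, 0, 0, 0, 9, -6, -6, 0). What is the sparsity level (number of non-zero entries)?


Non-zero positions: [1, 3, 4, 8, 9, 10].
Sparsity = 6.

6


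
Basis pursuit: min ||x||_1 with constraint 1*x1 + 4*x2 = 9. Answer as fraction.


Axis intercepts:
  x1 = 9, x2 = 0: L1 = 9
  x1 = 0, x2 = 9/4: L1 = 9/4
x* = (0, 9/4)
||x*||_1 = 9/4.

9/4


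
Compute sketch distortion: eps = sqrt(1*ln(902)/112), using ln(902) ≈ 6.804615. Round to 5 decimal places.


ln(902) ≈ 6.804615.
1*ln(N)/m ≈ 1*6.804615/112 ≈ 0.06075549.
eps = sqrt(0.06075549) ≈ 0.2464863 ≈ 0.24649.

0.24649


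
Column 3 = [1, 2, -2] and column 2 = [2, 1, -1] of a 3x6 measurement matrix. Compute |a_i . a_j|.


Inner product: 1*2 + 2*1 + -2*-1
Products: [2, 2, 2]
Sum = 6.
|dot| = 6.

6


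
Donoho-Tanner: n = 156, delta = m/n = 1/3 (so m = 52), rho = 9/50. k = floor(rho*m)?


m = 1/3*156 = 52.
rho = 9/50.
rho*m = 9/50*52 = 9.36.
k = floor(9.36) = 9.

9


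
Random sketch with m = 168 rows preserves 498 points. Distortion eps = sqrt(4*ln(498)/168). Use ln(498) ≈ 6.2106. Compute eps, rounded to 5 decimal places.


ln(498) ≈ 6.2106.
4*ln(N)/m ≈ 4*6.2106/168 ≈ 0.14787143.
eps = sqrt(0.14787143) ≈ 0.3845405 ≈ 0.38454.

0.38454


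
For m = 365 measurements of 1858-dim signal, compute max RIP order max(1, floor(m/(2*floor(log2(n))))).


floor(log2(1858)) = 10.
2*10 = 20.
m/(2*floor(log2(n))) = 365/20 ≈ 18.25.
floor = 18.
k = max(1, 18) = 18.

18


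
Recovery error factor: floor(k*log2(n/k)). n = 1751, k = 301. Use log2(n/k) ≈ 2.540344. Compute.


log2(n/k) = log2(1751/301) ≈ 2.540344.
k*log2(n/k) ≈ 301*2.540344 = 764.643544.
floor(764.643544) = 764.

764


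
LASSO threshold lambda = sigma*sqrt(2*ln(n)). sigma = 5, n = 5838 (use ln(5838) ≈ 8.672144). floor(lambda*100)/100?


ln(5838) ≈ 8.672144.
2*ln(n) ≈ 17.344288.
sqrt(2*ln(n)) ≈ sqrt(17.344288) ≈ 4.164647.
lambda ≈ 5*4.164647 = 20.823235.
floor(lambda*100)/100 = 20.82.

20.82


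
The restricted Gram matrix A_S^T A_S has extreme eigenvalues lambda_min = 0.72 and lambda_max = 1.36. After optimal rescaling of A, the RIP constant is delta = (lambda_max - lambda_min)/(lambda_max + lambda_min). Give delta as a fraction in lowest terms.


lambda_max - lambda_min = 1.36 - 0.72 = 0.64.
lambda_max + lambda_min = 1.36 + 0.72 = 2.08.
delta = 0.64/2.08 = 64/208 = 4/13.

4/13


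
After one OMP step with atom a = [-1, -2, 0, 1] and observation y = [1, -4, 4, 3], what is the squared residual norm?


a^T a = 6.
a^T y = 10.
coeff = 10/6 = 5/3.
||r||^2 = 76/3.

76/3


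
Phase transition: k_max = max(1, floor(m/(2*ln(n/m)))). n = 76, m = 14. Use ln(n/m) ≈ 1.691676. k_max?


n/m = 76/14 = 38/7.
ln(n/m) ≈ 1.691676.
2*ln(n/m) ≈ 3.383352.
m/(2*ln(n/m)) ≈ 14/3.383352 ≈ 4.1379.
floor = 4.
k_max = max(1, 4) = 4.

4


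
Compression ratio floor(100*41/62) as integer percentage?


100*m/n = 100*41/62 ≈ 66.129.
floor = 66.

66


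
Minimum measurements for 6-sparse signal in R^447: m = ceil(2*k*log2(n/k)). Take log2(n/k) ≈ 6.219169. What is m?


log2(n/k) = log2(447/6) ≈ 6.219169.
2*k*log2(n/k) ≈ 2*6*6.219169 = 74.630028.
m = ceil(74.630028) = 75.

75


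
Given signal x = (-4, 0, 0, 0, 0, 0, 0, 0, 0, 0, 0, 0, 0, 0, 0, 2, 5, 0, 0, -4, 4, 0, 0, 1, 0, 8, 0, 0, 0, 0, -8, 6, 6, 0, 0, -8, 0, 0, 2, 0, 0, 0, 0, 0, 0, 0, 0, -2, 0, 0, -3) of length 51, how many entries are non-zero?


Non-zero positions: [0, 15, 16, 19, 20, 23, 25, 30, 31, 32, 35, 38, 47, 50].
Sparsity = 14.

14


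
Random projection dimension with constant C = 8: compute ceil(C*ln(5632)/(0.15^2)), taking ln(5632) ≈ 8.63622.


ln(5632) ≈ 8.63622.
eps^2 = 0.15^2 = 0.0225.
C*ln(N)/eps^2 ≈ 8*8.63622/0.0225 ≈ 3070.656.
m = ceil(3070.656) = 3071.

3071


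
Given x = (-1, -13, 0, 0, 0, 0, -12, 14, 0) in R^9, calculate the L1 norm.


Non-zero entries: [(0, -1), (1, -13), (6, -12), (7, 14)]
Absolute values: [1, 13, 12, 14]
||x||_1 = sum = 40.

40


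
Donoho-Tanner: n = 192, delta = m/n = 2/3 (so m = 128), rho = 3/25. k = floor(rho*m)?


m = 2/3*192 = 128.
rho = 3/25.
rho*m = 3/25*128 = 15.36.
k = floor(15.36) = 15.

15


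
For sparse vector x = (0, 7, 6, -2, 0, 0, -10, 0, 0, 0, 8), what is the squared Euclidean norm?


Non-zero entries: [(1, 7), (2, 6), (3, -2), (6, -10), (10, 8)]
Squares: [49, 36, 4, 100, 64]
||x||_2^2 = sum = 253.

253


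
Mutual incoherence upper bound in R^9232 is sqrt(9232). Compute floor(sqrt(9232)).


96^2 = 9216 <= 9232 < 9409 = 97^2, so 96 <= sqrt(9232) < 97.
floor(sqrt(9232)) = 96.

96


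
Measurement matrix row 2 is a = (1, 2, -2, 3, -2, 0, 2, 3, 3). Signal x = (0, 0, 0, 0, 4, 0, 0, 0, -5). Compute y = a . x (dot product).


Non-zero terms: ['-2*4', '3*-5']
Products: [-8, -15]
y = sum = -23.

-23


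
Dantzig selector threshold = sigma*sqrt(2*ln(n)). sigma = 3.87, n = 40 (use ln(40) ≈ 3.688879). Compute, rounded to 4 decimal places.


ln(40) ≈ 3.688879.
2*ln(n) ≈ 7.377758.
sqrt(2*ln(n)) ≈ sqrt(7.377758) ≈ 2.716203.
threshold ≈ 3.87*2.716203 = 10.51170561 ≈ 10.5117.

10.5117


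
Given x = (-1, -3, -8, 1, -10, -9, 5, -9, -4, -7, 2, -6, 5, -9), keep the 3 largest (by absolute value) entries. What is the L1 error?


Sorted |x_i| descending: [10, 9, 9, 9, 8, 7, 6, 5, 5, 4, 3, 2, 1, 1]
Keep top 3: [10, 9, 9]
Tail entries: [9, 8, 7, 6, 5, 5, 4, 3, 2, 1, 1]
L1 error = sum of tail = 51.

51


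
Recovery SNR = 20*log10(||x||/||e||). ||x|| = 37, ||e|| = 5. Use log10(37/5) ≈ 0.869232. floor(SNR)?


||x||/||e|| = 37/5.
log10(37/5) ≈ 0.869232.
20*log10(||x||/||e||) ≈ 20*0.869232 = 17.38464.
floor(17.38464) = 17.

17


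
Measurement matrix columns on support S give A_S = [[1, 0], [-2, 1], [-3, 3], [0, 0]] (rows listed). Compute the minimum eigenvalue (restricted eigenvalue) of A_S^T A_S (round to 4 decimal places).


A_S^T A_S = [[14, -11], [-11, 10]].
trace = 24.
det = 19.
disc = trace^2 - 4*det = 576 - 4*19 = 500.
sqrt(500) ≈ 22.360680.
lam_min = (24 - sqrt(500))/2 ≈ (24 - 22.360680)/2 = 0.81966 ≈ 0.8197.

0.8197


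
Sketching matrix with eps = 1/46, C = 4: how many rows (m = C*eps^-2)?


1/eps = 46.
(1/eps)^2 = 2116.
m = 4*2116 = 8464.

8464


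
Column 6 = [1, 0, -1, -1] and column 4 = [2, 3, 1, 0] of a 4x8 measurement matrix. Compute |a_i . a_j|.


Inner product: 1*2 + 0*3 + -1*1 + -1*0
Products: [2, 0, -1, 0]
Sum = 1.
|dot| = 1.

1


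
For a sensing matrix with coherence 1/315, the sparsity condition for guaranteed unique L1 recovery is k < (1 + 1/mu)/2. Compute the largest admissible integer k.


1/mu = 315.
1 + 1/mu = 316.
(1 + 1/mu)/2 = 158 is an integer and the inequality is strict, so k_max = 158 - 1 = 157.

157


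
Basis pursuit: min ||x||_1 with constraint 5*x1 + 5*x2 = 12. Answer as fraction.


Axis intercepts:
  x1 = 12/5, x2 = 0: L1 = 12/5
  x1 = 0, x2 = 12/5: L1 = 12/5
x* = (12/5, 0)
||x*||_1 = 12/5.

12/5


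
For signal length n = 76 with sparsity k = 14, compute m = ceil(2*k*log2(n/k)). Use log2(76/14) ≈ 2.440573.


log2(n/k) = log2(76/14) ≈ 2.440573.
2*k*log2(n/k) ≈ 2*14*2.440573 = 68.336044.
m = ceil(68.336044) = 69.

69


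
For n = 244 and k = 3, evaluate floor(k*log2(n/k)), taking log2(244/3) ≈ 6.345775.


log2(n/k) = log2(244/3) ≈ 6.345775.
k*log2(n/k) ≈ 3*6.345775 = 19.037325.
floor(19.037325) = 19.

19


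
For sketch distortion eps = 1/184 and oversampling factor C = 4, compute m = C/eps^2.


1/eps = 184.
(1/eps)^2 = 33856.
m = 4*33856 = 135424.

135424


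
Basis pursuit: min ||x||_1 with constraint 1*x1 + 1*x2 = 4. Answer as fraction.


Axis intercepts:
  x1 = 4, x2 = 0: L1 = 4
  x1 = 0, x2 = 4: L1 = 4
x* = (4, 0)
||x*||_1 = 4.

4


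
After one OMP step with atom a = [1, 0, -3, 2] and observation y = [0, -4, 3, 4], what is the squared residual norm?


a^T a = 14.
a^T y = -1.
coeff = -1/14 = -1/14.
||r||^2 = 573/14.

573/14


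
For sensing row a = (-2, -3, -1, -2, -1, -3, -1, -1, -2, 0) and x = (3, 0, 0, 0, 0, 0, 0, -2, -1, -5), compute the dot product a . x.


Non-zero terms: ['-2*3', '-1*-2', '-2*-1', '0*-5']
Products: [-6, 2, 2, 0]
y = sum = -2.

-2


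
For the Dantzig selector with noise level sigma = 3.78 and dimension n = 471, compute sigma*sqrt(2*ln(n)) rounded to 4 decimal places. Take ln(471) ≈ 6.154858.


ln(471) ≈ 6.154858.
2*ln(n) ≈ 12.309716.
sqrt(2*ln(n)) ≈ sqrt(12.309716) ≈ 3.50852.
threshold ≈ 3.78*3.50852 = 13.2622056 ≈ 13.2622.

13.2622


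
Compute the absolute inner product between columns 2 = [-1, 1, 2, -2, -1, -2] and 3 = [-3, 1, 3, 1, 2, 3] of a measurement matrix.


Inner product: -1*-3 + 1*1 + 2*3 + -2*1 + -1*2 + -2*3
Products: [3, 1, 6, -2, -2, -6]
Sum = 0.
|dot| = 0.

0


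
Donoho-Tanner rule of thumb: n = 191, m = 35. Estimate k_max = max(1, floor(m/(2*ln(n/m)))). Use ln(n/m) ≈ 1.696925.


n/m = 191/35.
ln(n/m) ≈ 1.696925.
2*ln(n/m) ≈ 3.39385.
m/(2*ln(n/m)) ≈ 35/3.39385 ≈ 10.3128.
floor = 10.
k_max = max(1, 10) = 10.

10


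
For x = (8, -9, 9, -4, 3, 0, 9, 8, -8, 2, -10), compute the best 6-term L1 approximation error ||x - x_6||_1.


Sorted |x_i| descending: [10, 9, 9, 9, 8, 8, 8, 4, 3, 2, 0]
Keep top 6: [10, 9, 9, 9, 8, 8]
Tail entries: [8, 4, 3, 2, 0]
L1 error = sum of tail = 17.

17


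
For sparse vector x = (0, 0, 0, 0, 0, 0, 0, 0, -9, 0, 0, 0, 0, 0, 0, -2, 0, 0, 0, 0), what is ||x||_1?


Non-zero entries: [(8, -9), (15, -2)]
Absolute values: [9, 2]
||x||_1 = sum = 11.

11


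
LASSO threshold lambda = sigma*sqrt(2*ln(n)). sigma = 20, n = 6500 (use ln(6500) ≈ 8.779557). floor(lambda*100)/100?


ln(6500) ≈ 8.779557.
2*ln(n) ≈ 17.559114.
sqrt(2*ln(n)) ≈ sqrt(17.559114) ≈ 4.19036.
lambda ≈ 20*4.19036 = 83.8072.
floor(lambda*100)/100 = 83.80.

83.80


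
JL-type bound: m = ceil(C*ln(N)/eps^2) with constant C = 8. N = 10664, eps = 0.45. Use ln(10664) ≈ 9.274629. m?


ln(10664) ≈ 9.274629.
eps^2 = 0.45^2 = 0.2025.
C*ln(N)/eps^2 ≈ 8*9.274629/0.2025 ≈ 366.4051.
m = ceil(366.4051) = 367.

367


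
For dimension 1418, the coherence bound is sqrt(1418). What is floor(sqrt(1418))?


37^2 = 1369 <= 1418 < 1444 = 38^2, so 37 <= sqrt(1418) < 38.
floor(sqrt(1418)) = 37.

37


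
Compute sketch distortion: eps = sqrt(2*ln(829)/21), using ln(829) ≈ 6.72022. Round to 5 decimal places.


ln(829) ≈ 6.72022.
2*ln(N)/m ≈ 2*6.72022/21 ≈ 0.64002095.
eps = sqrt(0.64002095) ≈ 0.8000131 ≈ 0.80001.

0.80001


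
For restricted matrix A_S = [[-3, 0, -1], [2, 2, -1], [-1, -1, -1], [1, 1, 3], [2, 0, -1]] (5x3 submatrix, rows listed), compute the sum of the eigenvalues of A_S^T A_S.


Sum of eigenvalues of A_S^T A_S = trace(A_S^T A_S) = sum of squared column norms of A_S.
A_S^T A_S diagonal: [19, 6, 13].
trace = 19 + 6 + 13 = 38.

38


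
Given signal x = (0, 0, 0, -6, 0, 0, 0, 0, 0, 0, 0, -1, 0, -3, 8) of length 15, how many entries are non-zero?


Non-zero positions: [3, 11, 13, 14].
Sparsity = 4.

4


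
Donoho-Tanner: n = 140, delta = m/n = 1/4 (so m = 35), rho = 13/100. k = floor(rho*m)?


m = 1/4*140 = 35.
rho = 13/100.
rho*m = 13/100*35 = 4.55.
k = floor(4.55) = 4.

4


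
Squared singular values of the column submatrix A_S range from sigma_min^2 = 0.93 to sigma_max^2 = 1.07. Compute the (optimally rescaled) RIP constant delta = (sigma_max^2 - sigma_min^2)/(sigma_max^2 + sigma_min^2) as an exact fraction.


lambda_max - lambda_min = 1.07 - 0.93 = 0.14.
lambda_max + lambda_min = 1.07 + 0.93 = 2.00.
delta = 0.14/2.00 = 14/200 = 7/100.

7/100


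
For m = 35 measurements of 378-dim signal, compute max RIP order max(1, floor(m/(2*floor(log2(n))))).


floor(log2(378)) = 8.
2*8 = 16.
m/(2*floor(log2(n))) = 35/16 ≈ 2.1875.
floor = 2.
k = max(1, 2) = 2.

2


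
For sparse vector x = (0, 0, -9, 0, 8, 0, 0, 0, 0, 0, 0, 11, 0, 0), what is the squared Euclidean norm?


Non-zero entries: [(2, -9), (4, 8), (11, 11)]
Squares: [81, 64, 121]
||x||_2^2 = sum = 266.

266


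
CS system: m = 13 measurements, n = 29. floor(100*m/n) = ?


100*m/n = 100*13/29 ≈ 44.8276.
floor = 44.

44


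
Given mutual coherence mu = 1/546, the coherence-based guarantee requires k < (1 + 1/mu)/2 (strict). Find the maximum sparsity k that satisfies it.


1/mu = 546.
1 + 1/mu = 547.
(1 + 1/mu)/2 = 273.5 is not an integer, so k_max = floor(273.5) = 273.

273


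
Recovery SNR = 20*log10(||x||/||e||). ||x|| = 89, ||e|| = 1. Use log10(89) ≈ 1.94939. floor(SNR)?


||x||/||e|| = 89/1 = 89.
log10(89) ≈ 1.94939.
20*log10(||x||/||e||) ≈ 20*1.94939 = 38.9878.
floor(38.9878) = 38.

38


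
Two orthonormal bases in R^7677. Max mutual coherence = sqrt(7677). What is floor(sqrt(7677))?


87^2 = 7569 <= 7677 < 7744 = 88^2, so 87 <= sqrt(7677) < 88.
floor(sqrt(7677)) = 87.

87


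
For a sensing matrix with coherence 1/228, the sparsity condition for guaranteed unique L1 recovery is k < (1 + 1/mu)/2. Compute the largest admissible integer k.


1/mu = 228.
1 + 1/mu = 229.
(1 + 1/mu)/2 = 114.5 is not an integer, so k_max = floor(114.5) = 114.

114


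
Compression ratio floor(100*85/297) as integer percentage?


100*m/n = 100*85/297 ≈ 28.6195.
floor = 28.

28
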